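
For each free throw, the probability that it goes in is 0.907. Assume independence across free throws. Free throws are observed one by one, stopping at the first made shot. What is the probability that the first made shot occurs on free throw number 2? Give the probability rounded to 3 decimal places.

Geometric (trials to first success), p = 0.907.
P(Y = 2) = (1−p)^1 · p = 0.093 · 0.907 = 0.08435

0.084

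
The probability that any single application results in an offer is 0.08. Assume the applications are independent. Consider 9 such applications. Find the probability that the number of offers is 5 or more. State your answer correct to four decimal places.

0.0003

X ~ Binomial(9, 0.08); P(X ≥ 5) = Σ C(9,k) p^k (1−p)^(9−k) over k:
  k=5: C(9,5)·0.08^5·0.92^4 = 0.000296
  k=6: C(9,6)·0.08^6·0.92^3 = 0.000017
  k=7: C(9,7)·0.08^7·0.92^2 = 0.000001
  k=8: C(9,8)·0.08^8·0.92^1 = 0.000000
  k=9: C(9,9)·0.08^9·0.92^0 = 0.000000
Total = 0.000314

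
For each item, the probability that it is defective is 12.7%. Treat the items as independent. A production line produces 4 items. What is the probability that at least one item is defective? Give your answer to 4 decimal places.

P(at least one) = 1 − P(none) = 1 − (1 − 0.127)^4
= 1 − 0.580841 = 0.419159

0.4192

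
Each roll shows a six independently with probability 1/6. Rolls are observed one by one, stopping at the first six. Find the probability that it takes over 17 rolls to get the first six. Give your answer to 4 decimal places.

Y = number of rolls to the first success; geometric, p = 0.166667.
P(Y > 17) = P(first 17 all fail) = (1−p)^17 = 0.045073

0.0451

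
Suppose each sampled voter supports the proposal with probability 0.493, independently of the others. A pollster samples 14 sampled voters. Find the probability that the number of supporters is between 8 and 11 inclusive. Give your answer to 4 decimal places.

0.3693

X ~ Binomial(14, 0.493); P(8 ≤ X ≤ 11) = Σ C(14,k) p^k (1−p)^(14−k) over k:
  k=8: C(14,8)·0.493^8·0.507^6 = 0.177983
  k=9: C(14,9)·0.493^9·0.507^5 = 0.115379
  k=10: C(14,10)·0.493^10·0.507^4 = 0.056096
  k=11: C(14,11)·0.493^11·0.507^3 = 0.019835
Total = 0.369294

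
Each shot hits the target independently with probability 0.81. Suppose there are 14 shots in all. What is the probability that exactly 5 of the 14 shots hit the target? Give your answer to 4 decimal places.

0.0002

X ~ Binomial(n=14, p=0.81).
P(X=5) = C(14,5) · p^5 · (1−p)^9
= 2002 · 0.34868 · 3.2269e-07 = 0.000225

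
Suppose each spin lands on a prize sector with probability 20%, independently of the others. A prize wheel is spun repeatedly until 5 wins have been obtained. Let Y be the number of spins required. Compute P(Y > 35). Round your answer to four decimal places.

0.1435

Needing more than 35 spins ⇔ fewer than 5 successes in the first 35. With X ~ Binomial(35, 0.20), P(Y > 35) = P(X ≤ 4).
  k=0: C(35,0)·0.20^0·0.80^35 = 0.000406
  k=1: C(35,1)·0.20^1·0.80^34 = 0.003549
  k=2: C(35,2)·0.20^2·0.80^33 = 0.015085
  k=3: C(35,3)·0.20^3·0.80^32 = 0.041484
  k=4: C(35,4)·0.20^4·0.80^31 = 0.082968
P(X ≤ 4) = 0.143492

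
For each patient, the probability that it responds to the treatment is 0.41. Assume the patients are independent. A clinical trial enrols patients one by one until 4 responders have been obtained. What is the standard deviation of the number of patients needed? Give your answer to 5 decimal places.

Y = total patients until the fourth success; negative binomial with r=4, p=0.41.
SD(Y) = √[r(1−p)/p²] = √(14.0392623) = 3.7469004

3.74690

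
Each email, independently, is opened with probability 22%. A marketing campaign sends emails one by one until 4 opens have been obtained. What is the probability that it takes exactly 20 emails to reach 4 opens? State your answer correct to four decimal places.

0.0426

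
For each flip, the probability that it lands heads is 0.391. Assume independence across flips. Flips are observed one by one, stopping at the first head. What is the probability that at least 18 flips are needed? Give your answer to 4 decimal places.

0.0002

Y = number of flips to the first success; geometric, p = 0.391.
P(Y > 17) = P(first 17 all fail) = (1−p)^17 = 0.000218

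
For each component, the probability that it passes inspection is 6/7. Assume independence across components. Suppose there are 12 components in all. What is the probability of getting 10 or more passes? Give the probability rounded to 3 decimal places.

0.760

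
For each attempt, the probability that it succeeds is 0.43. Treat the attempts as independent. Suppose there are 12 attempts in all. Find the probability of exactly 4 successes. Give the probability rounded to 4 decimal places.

X ~ Binomial(n=12, p=0.43).
P(X=4) = C(12,4) · p^4 · (1−p)^8
= 495 · 0.034188 · 0.011143 = 0.188572

0.1886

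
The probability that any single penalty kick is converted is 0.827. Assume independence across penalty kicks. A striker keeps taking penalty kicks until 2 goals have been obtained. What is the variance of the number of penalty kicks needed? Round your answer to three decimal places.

0.506

Y = total penalty kicks until the second success; negative binomial with r=2, p=0.827.
Var(Y) = r(1−p)/p² = 2·0.173 / 0.827² = 0.50590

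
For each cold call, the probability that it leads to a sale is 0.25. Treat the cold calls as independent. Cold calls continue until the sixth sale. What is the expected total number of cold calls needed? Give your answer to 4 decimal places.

24.0000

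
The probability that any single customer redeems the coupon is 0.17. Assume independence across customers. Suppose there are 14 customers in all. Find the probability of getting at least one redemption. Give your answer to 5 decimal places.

0.92636

P(at least one) = 1 − P(none) = 1 − (1 − 0.17)^14
= 1 − 0.0736365 = 0.9263635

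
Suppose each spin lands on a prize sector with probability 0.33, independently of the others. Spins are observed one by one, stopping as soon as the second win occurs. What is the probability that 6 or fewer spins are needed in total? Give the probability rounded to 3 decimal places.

0.642

Finishing within 6 spins ⇔ at least 2 successes in the first 6. With X ~ Binomial(6, 0.33), P(Y ≤ 6) = 1 − P(X ≤ 1).
  k=0: C(6,0)·0.33^0·0.67^6 = 0.09046
  k=1: C(6,1)·0.33^1·0.67^5 = 0.26732
1 − 0.35778 = 0.64222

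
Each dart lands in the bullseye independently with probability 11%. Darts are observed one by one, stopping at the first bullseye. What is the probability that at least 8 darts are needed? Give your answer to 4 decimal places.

0.4423

Y = number of darts to the first success; geometric, p = 0.11.
P(Y > 7) = P(first 7 all fail) = (1−p)^7 = 0.442313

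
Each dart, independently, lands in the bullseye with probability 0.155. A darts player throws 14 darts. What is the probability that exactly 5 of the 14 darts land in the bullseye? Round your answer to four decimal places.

X ~ Binomial(n=14, p=0.155).
P(X=5) = C(14,5) · p^5 · (1−p)^9
= 2002 · 8.9466e-05 · 0.21964 = 0.039340

0.0393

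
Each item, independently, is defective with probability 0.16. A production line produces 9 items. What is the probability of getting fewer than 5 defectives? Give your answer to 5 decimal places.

0.99252

X ~ Binomial(9, 0.16); P(X ≤ 4) = Σ C(9,k) p^k (1−p)^(9−k) over k:
  k=0: C(9,0)·0.16^0·0.84^9 = 0.2082157
  k=1: C(9,1)·0.16^1·0.84^8 = 0.3569413
  k=2: C(9,2)·0.16^2·0.84^7 = 0.2719553
  k=3: C(9,3)·0.16^3·0.84^6 = 0.1208690
  k=4: C(9,4)·0.16^4·0.84^5 = 0.0345340
Total = 0.9925153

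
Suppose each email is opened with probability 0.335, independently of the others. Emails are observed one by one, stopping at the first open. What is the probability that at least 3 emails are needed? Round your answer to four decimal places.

0.4422

Y = number of emails to the first success; geometric, p = 0.335.
P(Y > 2) = P(first 2 all fail) = (1−p)^2 = 0.442225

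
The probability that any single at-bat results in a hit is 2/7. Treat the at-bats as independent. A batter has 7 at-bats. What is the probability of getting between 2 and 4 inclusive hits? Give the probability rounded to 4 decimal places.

X ~ Binomial(7, 0.285714); P(2 ≤ X ≤ 4) = Σ C(7,k) p^k (1−p)^(7−k) over k:
  k=2: C(7,2)·0.285714^2·0.714286^5 = 0.318745
  k=3: C(7,3)·0.285714^3·0.714286^4 = 0.212496
  k=4: C(7,4)·0.285714^4·0.714286^3 = 0.084999
Total = 0.616240

0.6162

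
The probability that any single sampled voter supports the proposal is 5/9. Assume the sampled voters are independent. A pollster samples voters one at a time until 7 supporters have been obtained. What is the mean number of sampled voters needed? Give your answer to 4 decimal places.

Y = total sampled voters until the seventh success; negative binomial with r=7, p=0.555556.
E[Y] = r / p = 7 / 0.555556 = 12.600000

12.6000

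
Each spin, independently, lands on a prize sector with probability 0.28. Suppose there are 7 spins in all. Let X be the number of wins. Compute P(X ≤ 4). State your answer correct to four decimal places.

0.9787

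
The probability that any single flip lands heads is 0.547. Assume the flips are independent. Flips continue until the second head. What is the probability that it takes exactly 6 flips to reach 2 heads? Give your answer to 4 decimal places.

Y = trial on which the second success occurs; negative binomial, r=2, p=0.547.
P(Y=6) = C(5,1) · p^2 · (1−p)^4
= 5 · 0.29921 · 0.042111 = 0.063000

0.0630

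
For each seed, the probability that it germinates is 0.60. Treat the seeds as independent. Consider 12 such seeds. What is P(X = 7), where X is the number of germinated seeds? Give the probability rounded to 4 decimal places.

X ~ Binomial(n=12, p=0.60).
P(X=7) = C(12,7) · p^7 · (1−p)^5
= 792 · 0.027994 · 0.01024 = 0.227030

0.2270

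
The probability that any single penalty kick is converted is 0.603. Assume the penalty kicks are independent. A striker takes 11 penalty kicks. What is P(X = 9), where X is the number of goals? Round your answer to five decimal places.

X ~ Binomial(n=11, p=0.603).
P(X=9) = C(11,9) · p^9 · (1−p)^2
= 55 · 0.01054 · 0.15761 = 0.0913691

0.09137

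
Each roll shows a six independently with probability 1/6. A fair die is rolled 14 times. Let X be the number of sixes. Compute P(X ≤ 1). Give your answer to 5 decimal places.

0.29597

X ~ Binomial(14, 0.166667); P(X ≤ 1) = Σ C(14,k) p^k (1−p)^(14−k) over k:
  k=0: C(14,0)·0.166667^0·0.833333^14 = 0.0778866
  k=1: C(14,1)·0.166667^1·0.833333^13 = 0.2180824
Total = 0.2959690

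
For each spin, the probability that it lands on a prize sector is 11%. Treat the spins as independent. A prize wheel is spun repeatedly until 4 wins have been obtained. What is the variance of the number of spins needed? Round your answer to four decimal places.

294.2149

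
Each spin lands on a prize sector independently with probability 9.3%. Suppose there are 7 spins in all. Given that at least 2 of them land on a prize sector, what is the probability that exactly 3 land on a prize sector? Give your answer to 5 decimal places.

X ~ Binomial(7, 0.093). Want P(X=3 | X≥2) = P(X=3) / P(X≥2).
P(X=3) = C(7,3)·0.093^3·0.907^4 = 0.0190522
P(X≥2) = 1 − 0.5049531 − 0.3624305 = 0.1326165
Ratio = 0.0190522 / 0.1326165 = 0.1436642

0.14366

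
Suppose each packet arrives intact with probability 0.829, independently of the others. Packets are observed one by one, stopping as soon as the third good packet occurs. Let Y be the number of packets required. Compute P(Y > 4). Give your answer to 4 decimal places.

Needing more than 4 packets ⇔ fewer than 3 successes in the first 4. With X ~ Binomial(4, 0.829), P(Y > 4) = P(X ≤ 2).
  k=0: C(4,0)·0.829^0·0.171^4 = 0.000855
  k=1: C(4,1)·0.829^1·0.171^3 = 0.016581
  k=2: C(4,2)·0.829^2·0.171^2 = 0.120574
P(X ≤ 2) = 0.138009

0.1380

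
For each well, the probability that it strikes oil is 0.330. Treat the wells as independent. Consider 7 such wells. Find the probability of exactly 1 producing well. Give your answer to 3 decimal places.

X ~ Binomial(n=7, p=0.33).
P(X=1) = C(7,1) · p^1 · (1−p)^6
= 7 · 0.33 · 0.090458 = 0.20896

0.209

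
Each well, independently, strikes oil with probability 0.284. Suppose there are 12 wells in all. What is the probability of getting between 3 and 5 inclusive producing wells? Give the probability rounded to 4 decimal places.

X ~ Binomial(12, 0.284); P(3 ≤ X ≤ 5) = Σ C(12,k) p^k (1−p)^(12−k) over k:
  k=3: C(12,3)·0.284^3·0.716^9 = 0.249227
  k=4: C(12,4)·0.284^4·0.716^8 = 0.222425
  k=5: C(12,5)·0.284^5·0.716^7 = 0.141159
Total = 0.612810

0.6128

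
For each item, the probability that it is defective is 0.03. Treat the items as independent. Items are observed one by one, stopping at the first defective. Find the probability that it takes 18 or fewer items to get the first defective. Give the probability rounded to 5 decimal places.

Y = number of items to the first success; geometric, p = 0.03.
P(Y ≤ 18) = 1 − (1−p)^18 = 1 − 0.5779513 = 0.4220487

0.42205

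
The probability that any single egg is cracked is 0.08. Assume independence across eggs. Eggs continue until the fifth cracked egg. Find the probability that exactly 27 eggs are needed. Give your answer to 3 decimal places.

0.008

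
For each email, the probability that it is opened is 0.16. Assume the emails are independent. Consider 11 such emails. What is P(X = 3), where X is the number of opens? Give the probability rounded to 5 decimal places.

X ~ Binomial(n=11, p=0.16).
P(X=3) = C(11,3) · p^3 · (1−p)^8
= 165 · 0.004096 · 0.24788 = 0.1675244

0.16752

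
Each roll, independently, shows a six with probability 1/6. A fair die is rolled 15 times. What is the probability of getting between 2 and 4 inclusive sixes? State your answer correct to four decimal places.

0.6506

X ~ Binomial(15, 0.166667); P(2 ≤ X ≤ 4) = Σ C(15,k) p^k (1−p)^(15−k) over k:
  k=2: C(15,2)·0.166667^2·0.833333^13 = 0.272603
  k=3: C(15,3)·0.166667^3·0.833333^12 = 0.236256
  k=4: C(15,4)·0.166667^4·0.833333^11 = 0.141754
Total = 0.650612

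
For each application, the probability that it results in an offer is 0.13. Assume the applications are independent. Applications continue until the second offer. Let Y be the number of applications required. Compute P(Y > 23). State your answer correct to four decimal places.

0.1803

Needing more than 23 applications ⇔ fewer than 2 successes in the first 23. With X ~ Binomial(23, 0.13), P(Y > 23) = P(X ≤ 1).
  k=0: C(23,0)·0.13^0·0.87^23 = 0.040639
  k=1: C(23,1)·0.13^1·0.87^22 = 0.139667
P(X ≤ 1) = 0.180306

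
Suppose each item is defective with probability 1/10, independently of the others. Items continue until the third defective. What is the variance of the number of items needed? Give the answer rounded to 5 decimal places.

Y = total items until the third success; negative binomial with r=3, p=0.10.
Var(Y) = r(1−p)/p² = 3·0.90 / 0.10² = 270.0000000

270.00000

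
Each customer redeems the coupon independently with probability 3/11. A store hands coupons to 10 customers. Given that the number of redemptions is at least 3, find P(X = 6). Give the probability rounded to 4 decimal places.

0.0447

X ~ Binomial(10, 0.272727). Want P(X=6 | X≥3) = P(X=6) / P(X≥3).
P(X=6) = C(10,6)·0.272727^6·0.727273^4 = 0.024176
P(X≥3) = 1 − 0.041397 − 0.155240 − 0.261968 = 0.541394
Ratio = 0.024176 / 0.541394 = 0.044655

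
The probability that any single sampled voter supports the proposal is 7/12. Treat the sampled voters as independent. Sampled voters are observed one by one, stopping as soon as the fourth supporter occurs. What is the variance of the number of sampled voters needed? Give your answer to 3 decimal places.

4.898

Y = total sampled voters until the fourth success; negative binomial with r=4, p=0.583333.
Var(Y) = r(1−p)/p² = 4·0.416667 / 0.583333² = 4.89796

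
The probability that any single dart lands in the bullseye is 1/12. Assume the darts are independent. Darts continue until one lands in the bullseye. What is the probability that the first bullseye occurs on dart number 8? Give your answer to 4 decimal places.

Geometric (trials to first success), p = 0.083333.
P(Y = 8) = (1−p)^7 · p = 0.54385 · 0.083333 = 0.045321

0.0453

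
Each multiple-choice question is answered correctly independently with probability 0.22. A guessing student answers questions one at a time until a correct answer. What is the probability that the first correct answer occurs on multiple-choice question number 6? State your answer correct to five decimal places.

Geometric (trials to first success), p = 0.22.
P(Y = 6) = (1−p)^5 · p = 0.28872 · 0.22 = 0.0635178

0.06352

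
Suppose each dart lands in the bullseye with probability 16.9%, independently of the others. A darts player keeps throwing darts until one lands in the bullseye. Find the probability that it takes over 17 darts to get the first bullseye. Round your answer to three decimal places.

Y = number of darts to the first success; geometric, p = 0.169.
P(Y > 17) = P(first 17 all fail) = (1−p)^17 = 0.04298

0.043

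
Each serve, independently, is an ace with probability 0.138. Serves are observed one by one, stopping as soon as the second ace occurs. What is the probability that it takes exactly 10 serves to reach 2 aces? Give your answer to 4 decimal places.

0.0522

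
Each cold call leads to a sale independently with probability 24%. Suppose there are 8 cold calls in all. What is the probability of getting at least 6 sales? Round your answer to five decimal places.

0.00338

X ~ Binomial(8, 0.24); P(X ≥ 6) = Σ C(8,k) p^k (1−p)^(8−k) over k:
  k=6: C(8,6)·0.24^6·0.76^2 = 0.0030907
  k=7: C(8,7)·0.24^7·0.76^1 = 0.0002789
  k=8: C(8,8)·0.24^8·0.76^0 = 0.0000110
Total = 0.0033805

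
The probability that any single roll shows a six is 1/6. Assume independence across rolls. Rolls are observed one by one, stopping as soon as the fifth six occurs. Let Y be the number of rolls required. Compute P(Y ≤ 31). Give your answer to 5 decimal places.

0.60645

Finishing within 31 rolls ⇔ at least 5 successes in the first 31. With X ~ Binomial(31, 0.166667), P(Y ≤ 31) = 1 − P(X ≤ 4).
  k=0: C(31,0)·0.166667^0·0.833333^31 = 0.0035106
  k=1: C(31,1)·0.166667^1·0.833333^30 = 0.0217657
  k=2: C(31,2)·0.166667^2·0.833333^29 = 0.0652972
  k=3: C(31,3)·0.166667^3·0.833333^28 = 0.1262412
  k=4: C(31,4)·0.166667^4·0.833333^27 = 0.1767377
1 − 0.3935523 = 0.6064477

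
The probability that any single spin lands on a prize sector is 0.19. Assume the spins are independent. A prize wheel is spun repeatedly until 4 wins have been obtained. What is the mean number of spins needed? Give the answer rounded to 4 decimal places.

21.0526

Y = total spins until the fourth success; negative binomial with r=4, p=0.19.
E[Y] = r / p = 4 / 0.19 = 21.052632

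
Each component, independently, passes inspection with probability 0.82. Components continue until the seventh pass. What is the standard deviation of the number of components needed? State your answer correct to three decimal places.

Y = total components until the seventh success; negative binomial with r=7, p=0.82.
SD(Y) = √[r(1−p)/p²] = √(1.87388) = 1.36890

1.369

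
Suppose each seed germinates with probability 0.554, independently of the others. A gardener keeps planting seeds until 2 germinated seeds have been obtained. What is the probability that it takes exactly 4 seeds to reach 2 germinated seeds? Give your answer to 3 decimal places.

0.183

Y = trial on which the second success occurs; negative binomial, r=2, p=0.554.
P(Y=4) = C(3,1) · p^2 · (1−p)^2
= 3 · 0.30692 · 0.19892 = 0.18315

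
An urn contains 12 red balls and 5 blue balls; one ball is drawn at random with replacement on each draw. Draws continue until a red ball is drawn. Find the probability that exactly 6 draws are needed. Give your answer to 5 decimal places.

Geometric (trials to first success), p = 0.705882.
P(Y = 6) = (1−p)^5 · p = 0.0022009 · 0.705882 = 0.0015536

0.00155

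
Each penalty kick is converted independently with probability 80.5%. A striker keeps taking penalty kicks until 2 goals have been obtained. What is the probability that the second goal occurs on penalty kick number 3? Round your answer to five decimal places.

Y = trial on which the second success occurs; negative binomial, r=2, p=0.805.
P(Y=3) = C(2,1) · p^2 · (1−p)^1
= 2 · 0.64802 · 0.195 = 0.2527297

0.25273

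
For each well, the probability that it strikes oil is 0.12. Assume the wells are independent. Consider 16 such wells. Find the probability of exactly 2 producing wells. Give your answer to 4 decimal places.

X ~ Binomial(n=16, p=0.12).
P(X=2) = C(16,2) · p^2 · (1−p)^14
= 120 · 0.0144 · 0.16702 = 0.288603

0.2886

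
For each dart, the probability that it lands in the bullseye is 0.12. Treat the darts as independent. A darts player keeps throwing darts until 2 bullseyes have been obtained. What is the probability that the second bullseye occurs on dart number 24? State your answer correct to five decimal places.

0.01989

Y = trial on which the second success occurs; negative binomial, r=2, p=0.12.
P(Y=24) = C(23,1) · p^2 · (1−p)^22
= 23 · 0.0144 · 0.060065 = 0.0198934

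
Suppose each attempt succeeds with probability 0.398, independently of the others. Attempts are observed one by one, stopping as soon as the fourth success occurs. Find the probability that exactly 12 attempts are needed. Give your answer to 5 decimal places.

Y = trial on which the fourth success occurs; negative binomial, r=4, p=0.398.
P(Y=12) = C(11,3) · p^4 · (1−p)^8
= 165 · 0.025092 · 0.017249 = 0.0714148

0.07141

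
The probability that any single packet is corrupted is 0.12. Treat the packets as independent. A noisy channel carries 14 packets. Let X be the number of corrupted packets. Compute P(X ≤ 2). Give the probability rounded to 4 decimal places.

X ~ Binomial(14, 0.12); P(X ≤ 2) = Σ C(14,k) p^k (1−p)^(14−k) over k:
  k=0: C(14,0)·0.12^0·0.88^14 = 0.167016
  k=1: C(14,1)·0.12^1·0.88^13 = 0.318848
  k=2: C(14,2)·0.12^2·0.88^12 = 0.282615
Total = 0.768479

0.7685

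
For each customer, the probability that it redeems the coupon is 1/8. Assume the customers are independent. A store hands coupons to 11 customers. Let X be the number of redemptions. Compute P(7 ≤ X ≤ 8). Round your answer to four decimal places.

0.0001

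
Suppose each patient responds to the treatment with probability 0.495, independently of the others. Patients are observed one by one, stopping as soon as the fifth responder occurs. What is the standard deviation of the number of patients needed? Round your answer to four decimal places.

Y = total patients until the fifth success; negative binomial with r=5, p=0.495.
SD(Y) = √[r(1−p)/p²] = √(10.305071) = 3.210151

3.2102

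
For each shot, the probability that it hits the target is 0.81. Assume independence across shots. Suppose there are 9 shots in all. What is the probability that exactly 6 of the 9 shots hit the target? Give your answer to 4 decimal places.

X ~ Binomial(n=9, p=0.81).
P(X=6) = C(9,6) · p^6 · (1−p)^3
= 84 · 0.28243 · 0.006859 = 0.162723

0.1627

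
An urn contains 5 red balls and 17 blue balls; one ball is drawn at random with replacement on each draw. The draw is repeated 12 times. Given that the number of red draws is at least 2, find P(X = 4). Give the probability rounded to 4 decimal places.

0.2112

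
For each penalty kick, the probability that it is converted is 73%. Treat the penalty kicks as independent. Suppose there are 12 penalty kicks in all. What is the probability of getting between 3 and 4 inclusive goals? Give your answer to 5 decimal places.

X ~ Binomial(12, 0.73); P(3 ≤ X ≤ 4) = Σ C(12,k) p^k (1−p)^(12−k) over k:
  k=3: C(12,3)·0.73^3·0.27^9 = 0.0006526
  k=4: C(12,4)·0.73^4·0.27^8 = 0.0039701
Total = 0.0046228

0.00462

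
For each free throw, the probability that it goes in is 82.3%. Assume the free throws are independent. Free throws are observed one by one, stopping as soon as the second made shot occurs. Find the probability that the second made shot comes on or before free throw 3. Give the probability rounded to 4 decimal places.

Finishing within 3 free throws ⇔ at least 2 successes in the first 3. With X ~ Binomial(3, 0.823), P(Y ≤ 3) = 1 − P(X ≤ 1).
  k=0: C(3,0)·0.823^0·0.177^3 = 0.005545
  k=1: C(3,1)·0.823^1·0.177^2 = 0.077351
1 − 0.082897 = 0.917103

0.9171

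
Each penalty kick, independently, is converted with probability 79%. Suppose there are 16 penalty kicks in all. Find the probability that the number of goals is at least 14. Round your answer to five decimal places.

0.31607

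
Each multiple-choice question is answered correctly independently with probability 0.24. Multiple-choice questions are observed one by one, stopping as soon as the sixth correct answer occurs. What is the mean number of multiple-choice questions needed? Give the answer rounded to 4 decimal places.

Y = total multiple-choice questions until the sixth success; negative binomial with r=6, p=0.24.
E[Y] = r / p = 6 / 0.24 = 25.000000

25.0000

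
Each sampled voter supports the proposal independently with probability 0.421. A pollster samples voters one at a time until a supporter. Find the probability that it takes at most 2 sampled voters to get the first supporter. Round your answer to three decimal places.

0.665

Y = number of sampled voters to the first success; geometric, p = 0.421.
P(Y ≤ 2) = 1 − (1−p)^2 = 1 − 0.33524 = 0.66476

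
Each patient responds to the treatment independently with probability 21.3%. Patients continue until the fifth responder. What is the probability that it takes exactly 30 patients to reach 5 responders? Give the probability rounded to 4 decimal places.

Y = trial on which the fifth success occurs; negative binomial, r=5, p=0.213.
P(Y=30) = C(29,4) · p^5 · (1−p)^25
= 23751 · 0.00043843 · 0.0025082 = 0.026118

0.0261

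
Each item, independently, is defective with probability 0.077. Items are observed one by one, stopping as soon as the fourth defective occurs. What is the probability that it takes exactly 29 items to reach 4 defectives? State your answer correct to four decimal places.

Y = trial on which the fourth success occurs; negative binomial, r=4, p=0.077.
P(Y=29) = C(28,3) · p^4 · (1−p)^25
= 3276 · 3.5153e-05 · 0.13491 = 0.015536

0.0155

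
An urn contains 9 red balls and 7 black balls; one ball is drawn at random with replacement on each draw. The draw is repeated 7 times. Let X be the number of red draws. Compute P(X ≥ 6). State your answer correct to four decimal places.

0.1148

X ~ Binomial(7, 0.5625); P(X ≥ 6) = Σ C(7,k) p^k (1−p)^(7−k) over k:
  k=6: C(7,6)·0.5625^6·0.4375^1 = 0.097009
  k=7: C(7,7)·0.5625^7·0.4375^0 = 0.017818
Total = 0.114827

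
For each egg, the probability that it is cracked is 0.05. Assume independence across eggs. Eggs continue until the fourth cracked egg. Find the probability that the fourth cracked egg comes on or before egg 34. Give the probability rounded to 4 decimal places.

0.0881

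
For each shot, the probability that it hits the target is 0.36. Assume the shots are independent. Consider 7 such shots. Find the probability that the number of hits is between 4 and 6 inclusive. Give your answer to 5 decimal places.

0.21587

X ~ Binomial(7, 0.36); P(4 ≤ X ≤ 6) = Σ C(7,k) p^k (1−p)^(7−k) over k:
  k=4: C(7,4)·0.36^4·0.64^3 = 0.1541054
  k=5: C(7,5)·0.36^5·0.64^2 = 0.0520106
  k=6: C(7,6)·0.36^6·0.64^1 = 0.0097520
Total = 0.2158680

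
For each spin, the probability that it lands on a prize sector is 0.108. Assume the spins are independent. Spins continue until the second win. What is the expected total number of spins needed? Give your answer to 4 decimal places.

Y = total spins until the second success; negative binomial with r=2, p=0.108.
E[Y] = r / p = 2 / 0.108 = 18.518519

18.5185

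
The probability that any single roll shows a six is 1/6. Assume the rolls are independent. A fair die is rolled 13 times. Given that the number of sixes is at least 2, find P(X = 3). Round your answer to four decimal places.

0.3223

X ~ Binomial(13, 0.166667). Want P(X=3 | X≥2) = P(X=3) / P(X≥2).
P(X=3) = C(13,3)·0.166667^3·0.833333^10 = 0.213845
P(X≥2) = 1 − 0.093464 − 0.243006 = 0.663530
Ratio = 0.213845 / 0.663530 = 0.322284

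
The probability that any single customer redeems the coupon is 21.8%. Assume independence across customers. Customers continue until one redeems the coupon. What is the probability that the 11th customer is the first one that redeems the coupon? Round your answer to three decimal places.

0.019

Geometric (trials to first success), p = 0.218.
P(Y = 11) = (1−p)^10 · p = 0.08552 · 0.218 = 0.01864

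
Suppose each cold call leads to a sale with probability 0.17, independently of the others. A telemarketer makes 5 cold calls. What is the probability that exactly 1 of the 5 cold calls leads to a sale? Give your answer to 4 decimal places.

0.4034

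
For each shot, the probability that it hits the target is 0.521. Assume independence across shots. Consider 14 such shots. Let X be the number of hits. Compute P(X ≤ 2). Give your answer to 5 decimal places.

0.00415

X ~ Binomial(14, 0.521); P(X ≤ 2) = Σ C(14,k) p^k (1−p)^(14−k) over k:
  k=0: C(14,0)·0.521^0·0.479^14 = 0.0000335
  k=1: C(14,1)·0.521^1·0.479^13 = 0.0005097
  k=2: C(14,2)·0.521^2·0.479^12 = 0.0036037
Total = 0.0041468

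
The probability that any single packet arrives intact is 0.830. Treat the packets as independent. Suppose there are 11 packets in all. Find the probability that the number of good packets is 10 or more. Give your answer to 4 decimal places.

0.4189

X ~ Binomial(11, 0.83); P(X ≥ 10) = Σ C(11,k) p^k (1−p)^(11−k) over k:
  k=10: C(11,10)·0.83^10·0.17^1 = 0.290150
  k=11: C(11,11)·0.83^11·0.17^0 = 0.128783
Total = 0.418933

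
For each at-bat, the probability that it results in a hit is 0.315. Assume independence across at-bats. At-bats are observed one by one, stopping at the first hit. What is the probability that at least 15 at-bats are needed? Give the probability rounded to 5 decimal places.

Y = number of at-bats to the first success; geometric, p = 0.315.
P(Y > 14) = P(first 14 all fail) = (1−p)^14 = 0.0050080

0.00501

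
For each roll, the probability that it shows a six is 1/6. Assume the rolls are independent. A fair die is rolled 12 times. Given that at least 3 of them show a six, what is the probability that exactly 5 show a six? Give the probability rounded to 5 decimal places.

0.08812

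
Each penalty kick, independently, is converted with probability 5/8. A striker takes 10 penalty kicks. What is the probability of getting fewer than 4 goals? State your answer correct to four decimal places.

0.0384

X ~ Binomial(10, 0.625); P(X ≤ 3) = Σ C(10,k) p^k (1−p)^(10−k) over k:
  k=0: C(10,0)·0.625^0·0.375^10 = 0.000055
  k=1: C(10,1)·0.625^1·0.375^9 = 0.000917
  k=2: C(10,2)·0.625^2·0.375^8 = 0.006874
  k=3: C(10,3)·0.625^3·0.375^7 = 0.030552
Total = 0.038398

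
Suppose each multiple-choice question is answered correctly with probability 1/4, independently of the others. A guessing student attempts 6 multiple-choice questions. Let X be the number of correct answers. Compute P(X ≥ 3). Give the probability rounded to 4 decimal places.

0.1694

X ~ Binomial(6, 0.25); P(X ≥ 3) = Σ C(6,k) p^k (1−p)^(6−k) over k:
  k=3: C(6,3)·0.25^3·0.75^3 = 0.131836
  k=4: C(6,4)·0.25^4·0.75^2 = 0.032959
  k=5: C(6,5)·0.25^5·0.75^1 = 0.004395
  k=6: C(6,6)·0.25^6·0.75^0 = 0.000244
Total = 0.169434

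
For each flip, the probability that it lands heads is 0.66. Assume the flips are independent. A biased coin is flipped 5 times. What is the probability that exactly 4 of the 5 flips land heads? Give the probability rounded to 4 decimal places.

X ~ Binomial(n=5, p=0.66).
P(X=4) = C(5,4) · p^4 · (1−p)^1
= 5 · 0.18975 · 0.34 = 0.322571

0.3226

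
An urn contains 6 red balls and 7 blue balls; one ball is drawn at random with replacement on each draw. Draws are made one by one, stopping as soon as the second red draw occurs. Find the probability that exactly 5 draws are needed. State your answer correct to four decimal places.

Y = trial on which the second success occurs; negative binomial, r=2, p=0.461538.
P(Y=5) = C(4,1) · p^2 · (1−p)^3
= 4 · 0.21302 · 0.15612 = 0.133027

0.1330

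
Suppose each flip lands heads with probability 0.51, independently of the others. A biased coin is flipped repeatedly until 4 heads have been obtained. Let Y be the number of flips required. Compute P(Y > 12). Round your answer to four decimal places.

0.0638

Needing more than 12 flips ⇔ fewer than 4 successes in the first 12. With X ~ Binomial(12, 0.51), P(Y > 12) = P(X ≤ 3).
  k=0: C(12,0)·0.51^0·0.49^12 = 0.000192
  k=1: C(12,1)·0.51^1·0.49^11 = 0.002393
  k=2: C(12,2)·0.51^2·0.49^10 = 0.013698
  k=3: C(12,3)·0.51^3·0.49^9 = 0.047522
P(X ≤ 3) = 0.063804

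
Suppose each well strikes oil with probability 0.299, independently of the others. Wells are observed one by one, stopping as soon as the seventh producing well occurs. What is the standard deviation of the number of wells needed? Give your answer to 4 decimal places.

7.4086

Y = total wells until the seventh success; negative binomial with r=7, p=0.299.
SD(Y) = √[r(1−p)/p²] = √(54.887529) = 7.408612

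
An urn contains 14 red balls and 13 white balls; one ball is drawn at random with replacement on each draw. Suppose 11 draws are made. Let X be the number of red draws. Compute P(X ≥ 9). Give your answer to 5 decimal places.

X ~ Binomial(11, 0.518519); P(X ≥ 9) = Σ C(11,k) p^k (1−p)^(11−k) over k:
  k=9: C(11,9)·0.518519^9·0.481481^2 = 0.0345462
  k=10: C(11,10)·0.518519^10·0.481481^1 = 0.0074407
  k=11: C(11,11)·0.518519^11·0.481481^0 = 0.0007285
Total = 0.0427154

0.04272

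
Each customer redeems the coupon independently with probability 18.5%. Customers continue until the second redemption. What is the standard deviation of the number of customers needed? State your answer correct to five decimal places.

6.90116

Y = total customers until the second success; negative binomial with r=2, p=0.185.
SD(Y) = √[r(1−p)/p²] = √(47.6260044) = 6.9011596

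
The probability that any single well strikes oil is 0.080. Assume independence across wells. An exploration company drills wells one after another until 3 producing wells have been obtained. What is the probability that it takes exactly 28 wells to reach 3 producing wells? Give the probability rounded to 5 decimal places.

Y = trial on which the third success occurs; negative binomial, r=3, p=0.08.
P(Y=28) = C(27,2) · p^3 · (1−p)^25
= 351 · 0.000512 · 0.12436 = 0.0223498

0.02235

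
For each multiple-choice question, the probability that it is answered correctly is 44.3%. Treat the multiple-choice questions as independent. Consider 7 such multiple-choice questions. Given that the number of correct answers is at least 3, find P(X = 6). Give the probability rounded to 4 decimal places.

0.0440

X ~ Binomial(7, 0.443). Want P(X=6 | X≥3) = P(X=6) / P(X≥3).
P(X=6) = C(7,6)·0.443^6·0.557^1 = 0.029470
P(X≥3) = 1 − 0.016634 − 0.092605 − 0.220954 = 0.669807
Ratio = 0.029470 / 0.669807 = 0.043997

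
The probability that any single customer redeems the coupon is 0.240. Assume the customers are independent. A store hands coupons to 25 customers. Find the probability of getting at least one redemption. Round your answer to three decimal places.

P(at least one) = 1 − P(none) = 1 − (1 − 0.24)^25
= 1 − 0.00105 = 0.99895

0.999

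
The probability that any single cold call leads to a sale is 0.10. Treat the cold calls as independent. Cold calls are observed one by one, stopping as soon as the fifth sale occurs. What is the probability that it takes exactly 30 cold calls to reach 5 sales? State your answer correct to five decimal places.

Y = trial on which the fifth success occurs; negative binomial, r=5, p=0.10.
P(Y=30) = C(29,4) · p^5 · (1−p)^25
= 23751 · 1e-05 · 0.07179 = 0.0170508

0.01705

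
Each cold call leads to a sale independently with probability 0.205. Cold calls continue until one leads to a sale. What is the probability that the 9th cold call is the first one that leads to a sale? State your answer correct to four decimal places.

0.0327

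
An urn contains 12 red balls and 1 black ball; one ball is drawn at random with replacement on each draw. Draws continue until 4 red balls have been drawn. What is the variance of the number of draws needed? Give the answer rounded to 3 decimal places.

Y = total draws until the fourth success; negative binomial with r=4, p=0.923077.
Var(Y) = r(1−p)/p² = 4·0.076923 / 0.923077² = 0.36111

0.361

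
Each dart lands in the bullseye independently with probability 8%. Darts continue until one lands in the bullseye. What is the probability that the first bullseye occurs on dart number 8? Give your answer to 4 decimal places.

0.0446

Geometric (trials to first success), p = 0.08.
P(Y = 8) = (1−p)^7 · p = 0.55785 · 0.08 = 0.044628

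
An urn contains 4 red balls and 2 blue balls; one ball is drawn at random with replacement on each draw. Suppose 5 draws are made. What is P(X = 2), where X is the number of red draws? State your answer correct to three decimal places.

0.165

X ~ Binomial(n=5, p=0.666667).
P(X=2) = C(5,2) · p^2 · (1−p)^3
= 10 · 0.44444 · 0.037037 = 0.16461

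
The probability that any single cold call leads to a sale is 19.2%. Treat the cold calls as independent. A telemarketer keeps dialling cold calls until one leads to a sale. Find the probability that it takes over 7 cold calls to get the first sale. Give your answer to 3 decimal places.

Y = number of cold calls to the first success; geometric, p = 0.192.
P(Y > 7) = P(first 7 all fail) = (1−p)^7 = 0.22484

0.225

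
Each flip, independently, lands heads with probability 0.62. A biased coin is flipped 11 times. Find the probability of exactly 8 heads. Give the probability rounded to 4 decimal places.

0.1977

X ~ Binomial(n=11, p=0.62).
P(X=8) = C(11,8) · p^8 · (1−p)^3
= 165 · 0.021834 · 0.054872 = 0.197683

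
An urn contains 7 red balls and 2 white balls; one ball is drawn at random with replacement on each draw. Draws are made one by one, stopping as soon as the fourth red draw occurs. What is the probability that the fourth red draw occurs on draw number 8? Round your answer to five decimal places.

Y = trial on which the fourth success occurs; negative binomial, r=4, p=0.777778.
P(Y=8) = C(7,3) · p^4 · (1−p)^4
= 35 · 0.36595 · 0.0024387 = 0.0312349

0.03123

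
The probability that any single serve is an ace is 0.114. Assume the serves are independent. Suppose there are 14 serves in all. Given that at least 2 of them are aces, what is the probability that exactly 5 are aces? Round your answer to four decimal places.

0.0267

X ~ Binomial(14, 0.114). Want P(X=5 | X≥2) = P(X=5) / P(X≥2).
P(X=5) = C(14,5)·0.114^5·0.886^9 = 0.012969
P(X≥2) = 1 − 0.183684 − 0.330881 = 0.485435
Ratio = 0.012969 / 0.485435 = 0.026715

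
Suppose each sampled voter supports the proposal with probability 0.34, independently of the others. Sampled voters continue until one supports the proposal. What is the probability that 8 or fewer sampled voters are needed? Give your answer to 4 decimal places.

Y = number of sampled voters to the first success; geometric, p = 0.34.
P(Y ≤ 8) = 1 − (1−p)^8 = 1 − 0.036004 = 0.963996

0.9640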